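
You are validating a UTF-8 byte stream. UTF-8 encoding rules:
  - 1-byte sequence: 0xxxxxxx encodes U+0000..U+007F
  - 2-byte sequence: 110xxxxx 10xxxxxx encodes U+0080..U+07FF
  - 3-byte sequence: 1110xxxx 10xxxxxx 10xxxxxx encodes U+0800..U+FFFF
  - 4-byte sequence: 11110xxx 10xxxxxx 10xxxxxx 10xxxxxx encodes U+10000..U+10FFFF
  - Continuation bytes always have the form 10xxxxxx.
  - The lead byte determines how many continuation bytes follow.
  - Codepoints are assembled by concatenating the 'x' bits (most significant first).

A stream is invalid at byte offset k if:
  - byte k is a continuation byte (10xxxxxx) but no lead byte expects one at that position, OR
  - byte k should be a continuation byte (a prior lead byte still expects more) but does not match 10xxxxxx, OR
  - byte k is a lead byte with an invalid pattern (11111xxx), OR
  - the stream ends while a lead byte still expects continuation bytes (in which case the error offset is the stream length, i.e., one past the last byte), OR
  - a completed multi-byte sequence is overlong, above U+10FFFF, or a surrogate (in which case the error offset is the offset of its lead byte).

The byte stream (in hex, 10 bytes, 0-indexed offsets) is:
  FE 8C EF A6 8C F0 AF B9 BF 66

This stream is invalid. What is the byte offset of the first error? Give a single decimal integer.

Byte[0]=FE: INVALID lead byte (not 0xxx/110x/1110/11110)

Answer: 0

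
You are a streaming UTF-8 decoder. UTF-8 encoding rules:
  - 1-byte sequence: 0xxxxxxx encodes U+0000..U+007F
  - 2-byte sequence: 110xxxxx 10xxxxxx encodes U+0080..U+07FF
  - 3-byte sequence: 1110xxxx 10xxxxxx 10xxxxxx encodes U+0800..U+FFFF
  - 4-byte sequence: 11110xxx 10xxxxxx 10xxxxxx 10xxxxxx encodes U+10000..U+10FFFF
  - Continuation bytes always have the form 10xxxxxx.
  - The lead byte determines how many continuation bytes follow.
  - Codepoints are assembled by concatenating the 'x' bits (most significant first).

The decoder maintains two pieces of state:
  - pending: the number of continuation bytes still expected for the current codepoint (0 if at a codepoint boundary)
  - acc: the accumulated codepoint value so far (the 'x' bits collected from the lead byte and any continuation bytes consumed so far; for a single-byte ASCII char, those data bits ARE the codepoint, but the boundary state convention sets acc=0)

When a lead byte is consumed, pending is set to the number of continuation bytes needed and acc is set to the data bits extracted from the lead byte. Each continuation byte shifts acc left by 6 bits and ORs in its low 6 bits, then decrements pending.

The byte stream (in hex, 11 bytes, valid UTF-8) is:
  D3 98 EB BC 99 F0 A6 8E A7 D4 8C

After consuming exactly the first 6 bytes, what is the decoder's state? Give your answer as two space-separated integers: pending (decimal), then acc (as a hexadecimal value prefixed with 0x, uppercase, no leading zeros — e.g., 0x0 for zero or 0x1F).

Byte[0]=D3: 2-byte lead. pending=1, acc=0x13
Byte[1]=98: continuation. acc=(acc<<6)|0x18=0x4D8, pending=0
Byte[2]=EB: 3-byte lead. pending=2, acc=0xB
Byte[3]=BC: continuation. acc=(acc<<6)|0x3C=0x2FC, pending=1
Byte[4]=99: continuation. acc=(acc<<6)|0x19=0xBF19, pending=0
Byte[5]=F0: 4-byte lead. pending=3, acc=0x0

Answer: 3 0x0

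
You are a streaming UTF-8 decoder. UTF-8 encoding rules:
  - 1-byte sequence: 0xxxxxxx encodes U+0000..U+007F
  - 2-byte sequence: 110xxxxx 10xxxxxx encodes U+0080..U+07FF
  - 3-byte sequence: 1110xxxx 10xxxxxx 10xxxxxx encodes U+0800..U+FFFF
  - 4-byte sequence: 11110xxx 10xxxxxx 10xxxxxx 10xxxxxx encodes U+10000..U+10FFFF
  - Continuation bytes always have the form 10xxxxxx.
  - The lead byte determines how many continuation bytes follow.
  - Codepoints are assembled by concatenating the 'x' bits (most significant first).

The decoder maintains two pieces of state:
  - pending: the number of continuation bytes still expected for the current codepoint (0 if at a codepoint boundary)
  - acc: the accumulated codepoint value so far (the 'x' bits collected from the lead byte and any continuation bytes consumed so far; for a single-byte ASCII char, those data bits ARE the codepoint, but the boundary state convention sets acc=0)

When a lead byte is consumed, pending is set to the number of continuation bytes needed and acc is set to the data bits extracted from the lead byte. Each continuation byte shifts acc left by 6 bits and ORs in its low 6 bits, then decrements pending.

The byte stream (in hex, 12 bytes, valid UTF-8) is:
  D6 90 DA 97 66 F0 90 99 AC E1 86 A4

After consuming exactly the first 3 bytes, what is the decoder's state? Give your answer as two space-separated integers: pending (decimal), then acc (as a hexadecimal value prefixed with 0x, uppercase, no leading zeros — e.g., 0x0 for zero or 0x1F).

Byte[0]=D6: 2-byte lead. pending=1, acc=0x16
Byte[1]=90: continuation. acc=(acc<<6)|0x10=0x590, pending=0
Byte[2]=DA: 2-byte lead. pending=1, acc=0x1A

Answer: 1 0x1A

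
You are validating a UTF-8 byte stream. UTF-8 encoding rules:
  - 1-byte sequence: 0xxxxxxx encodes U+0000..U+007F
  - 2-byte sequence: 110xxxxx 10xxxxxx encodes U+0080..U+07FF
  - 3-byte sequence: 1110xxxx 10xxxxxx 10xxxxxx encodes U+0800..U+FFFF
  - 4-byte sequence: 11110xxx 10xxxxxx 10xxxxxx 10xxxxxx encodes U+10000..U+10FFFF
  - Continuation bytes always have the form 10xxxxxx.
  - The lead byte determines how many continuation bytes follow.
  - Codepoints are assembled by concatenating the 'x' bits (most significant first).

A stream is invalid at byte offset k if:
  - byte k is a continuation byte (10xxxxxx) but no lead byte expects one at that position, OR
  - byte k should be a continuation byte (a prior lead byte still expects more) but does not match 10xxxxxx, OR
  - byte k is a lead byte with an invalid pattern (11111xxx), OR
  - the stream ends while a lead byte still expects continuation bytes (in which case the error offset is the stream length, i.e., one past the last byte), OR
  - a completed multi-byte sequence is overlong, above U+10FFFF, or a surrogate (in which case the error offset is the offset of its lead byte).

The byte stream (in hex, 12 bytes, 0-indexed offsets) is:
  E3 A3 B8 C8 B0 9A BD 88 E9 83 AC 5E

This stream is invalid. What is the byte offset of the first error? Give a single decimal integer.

Answer: 5

Derivation:
Byte[0]=E3: 3-byte lead, need 2 cont bytes. acc=0x3
Byte[1]=A3: continuation. acc=(acc<<6)|0x23=0xE3
Byte[2]=B8: continuation. acc=(acc<<6)|0x38=0x38F8
Completed: cp=U+38F8 (starts at byte 0)
Byte[3]=C8: 2-byte lead, need 1 cont bytes. acc=0x8
Byte[4]=B0: continuation. acc=(acc<<6)|0x30=0x230
Completed: cp=U+0230 (starts at byte 3)
Byte[5]=9A: INVALID lead byte (not 0xxx/110x/1110/11110)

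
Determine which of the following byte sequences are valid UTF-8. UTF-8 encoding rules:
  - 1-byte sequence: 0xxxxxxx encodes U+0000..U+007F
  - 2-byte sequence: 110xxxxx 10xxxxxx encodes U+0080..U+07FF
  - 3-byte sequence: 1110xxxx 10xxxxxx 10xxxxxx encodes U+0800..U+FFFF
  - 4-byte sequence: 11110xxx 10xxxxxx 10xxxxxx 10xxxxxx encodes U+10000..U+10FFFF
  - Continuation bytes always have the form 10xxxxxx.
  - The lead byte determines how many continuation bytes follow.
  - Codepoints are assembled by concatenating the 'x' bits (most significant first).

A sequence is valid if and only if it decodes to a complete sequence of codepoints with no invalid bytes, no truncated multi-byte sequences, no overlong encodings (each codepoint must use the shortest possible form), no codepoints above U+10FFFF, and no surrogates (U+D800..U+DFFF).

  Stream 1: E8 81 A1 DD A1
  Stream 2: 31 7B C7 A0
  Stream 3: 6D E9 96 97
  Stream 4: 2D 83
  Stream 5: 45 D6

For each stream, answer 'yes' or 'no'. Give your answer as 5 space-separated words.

Stream 1: decodes cleanly. VALID
Stream 2: decodes cleanly. VALID
Stream 3: decodes cleanly. VALID
Stream 4: error at byte offset 1. INVALID
Stream 5: error at byte offset 2. INVALID

Answer: yes yes yes no no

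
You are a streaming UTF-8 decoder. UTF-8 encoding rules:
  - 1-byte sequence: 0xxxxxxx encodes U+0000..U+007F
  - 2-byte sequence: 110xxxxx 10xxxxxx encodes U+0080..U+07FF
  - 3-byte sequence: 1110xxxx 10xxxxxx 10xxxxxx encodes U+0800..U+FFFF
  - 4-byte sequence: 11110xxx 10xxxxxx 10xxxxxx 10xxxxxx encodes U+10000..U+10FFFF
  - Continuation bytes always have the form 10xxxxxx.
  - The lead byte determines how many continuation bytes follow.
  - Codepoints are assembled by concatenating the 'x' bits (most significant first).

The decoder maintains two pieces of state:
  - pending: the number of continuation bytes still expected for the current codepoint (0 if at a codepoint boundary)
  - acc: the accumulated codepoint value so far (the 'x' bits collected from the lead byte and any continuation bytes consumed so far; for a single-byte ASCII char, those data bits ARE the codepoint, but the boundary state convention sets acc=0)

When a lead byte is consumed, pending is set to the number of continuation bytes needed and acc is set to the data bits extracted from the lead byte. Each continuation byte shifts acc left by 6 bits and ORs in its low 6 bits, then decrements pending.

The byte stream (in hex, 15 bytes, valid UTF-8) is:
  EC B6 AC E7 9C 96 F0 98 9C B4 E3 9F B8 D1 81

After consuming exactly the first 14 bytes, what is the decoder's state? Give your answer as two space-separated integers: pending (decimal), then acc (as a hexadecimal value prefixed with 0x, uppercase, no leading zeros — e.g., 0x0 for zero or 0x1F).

Answer: 1 0x11

Derivation:
Byte[0]=EC: 3-byte lead. pending=2, acc=0xC
Byte[1]=B6: continuation. acc=(acc<<6)|0x36=0x336, pending=1
Byte[2]=AC: continuation. acc=(acc<<6)|0x2C=0xCDAC, pending=0
Byte[3]=E7: 3-byte lead. pending=2, acc=0x7
Byte[4]=9C: continuation. acc=(acc<<6)|0x1C=0x1DC, pending=1
Byte[5]=96: continuation. acc=(acc<<6)|0x16=0x7716, pending=0
Byte[6]=F0: 4-byte lead. pending=3, acc=0x0
Byte[7]=98: continuation. acc=(acc<<6)|0x18=0x18, pending=2
Byte[8]=9C: continuation. acc=(acc<<6)|0x1C=0x61C, pending=1
Byte[9]=B4: continuation. acc=(acc<<6)|0x34=0x18734, pending=0
Byte[10]=E3: 3-byte lead. pending=2, acc=0x3
Byte[11]=9F: continuation. acc=(acc<<6)|0x1F=0xDF, pending=1
Byte[12]=B8: continuation. acc=(acc<<6)|0x38=0x37F8, pending=0
Byte[13]=D1: 2-byte lead. pending=1, acc=0x11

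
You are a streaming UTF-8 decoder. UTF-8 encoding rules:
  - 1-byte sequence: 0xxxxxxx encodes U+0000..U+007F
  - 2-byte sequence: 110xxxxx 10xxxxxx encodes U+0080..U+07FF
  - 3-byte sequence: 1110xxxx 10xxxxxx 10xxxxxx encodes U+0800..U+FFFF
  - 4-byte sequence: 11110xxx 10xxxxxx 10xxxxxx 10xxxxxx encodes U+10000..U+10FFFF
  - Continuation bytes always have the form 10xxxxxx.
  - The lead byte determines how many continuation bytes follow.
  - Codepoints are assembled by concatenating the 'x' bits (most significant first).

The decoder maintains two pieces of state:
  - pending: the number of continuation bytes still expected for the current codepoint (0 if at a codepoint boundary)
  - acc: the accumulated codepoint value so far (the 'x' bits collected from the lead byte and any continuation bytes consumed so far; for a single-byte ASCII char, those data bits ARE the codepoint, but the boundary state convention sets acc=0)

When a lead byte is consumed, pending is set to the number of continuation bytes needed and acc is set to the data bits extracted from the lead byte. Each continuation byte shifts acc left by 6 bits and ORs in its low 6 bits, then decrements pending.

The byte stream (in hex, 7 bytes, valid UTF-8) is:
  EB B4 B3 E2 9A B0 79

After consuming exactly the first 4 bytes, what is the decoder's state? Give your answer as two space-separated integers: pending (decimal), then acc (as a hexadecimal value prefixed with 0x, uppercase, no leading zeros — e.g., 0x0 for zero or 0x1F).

Answer: 2 0x2

Derivation:
Byte[0]=EB: 3-byte lead. pending=2, acc=0xB
Byte[1]=B4: continuation. acc=(acc<<6)|0x34=0x2F4, pending=1
Byte[2]=B3: continuation. acc=(acc<<6)|0x33=0xBD33, pending=0
Byte[3]=E2: 3-byte lead. pending=2, acc=0x2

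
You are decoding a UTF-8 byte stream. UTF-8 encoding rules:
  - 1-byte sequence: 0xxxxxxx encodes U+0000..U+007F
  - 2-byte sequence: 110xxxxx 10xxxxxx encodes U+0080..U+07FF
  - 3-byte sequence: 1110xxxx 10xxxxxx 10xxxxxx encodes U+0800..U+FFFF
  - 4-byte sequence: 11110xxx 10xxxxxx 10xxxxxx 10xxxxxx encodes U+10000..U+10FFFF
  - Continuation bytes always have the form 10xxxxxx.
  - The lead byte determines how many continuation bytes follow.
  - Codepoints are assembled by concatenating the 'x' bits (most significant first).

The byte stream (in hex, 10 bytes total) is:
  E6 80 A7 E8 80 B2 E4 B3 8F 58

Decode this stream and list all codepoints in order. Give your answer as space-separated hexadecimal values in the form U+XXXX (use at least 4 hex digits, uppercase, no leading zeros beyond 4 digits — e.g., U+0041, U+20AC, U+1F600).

Answer: U+6027 U+8032 U+4CCF U+0058

Derivation:
Byte[0]=E6: 3-byte lead, need 2 cont bytes. acc=0x6
Byte[1]=80: continuation. acc=(acc<<6)|0x00=0x180
Byte[2]=A7: continuation. acc=(acc<<6)|0x27=0x6027
Completed: cp=U+6027 (starts at byte 0)
Byte[3]=E8: 3-byte lead, need 2 cont bytes. acc=0x8
Byte[4]=80: continuation. acc=(acc<<6)|0x00=0x200
Byte[5]=B2: continuation. acc=(acc<<6)|0x32=0x8032
Completed: cp=U+8032 (starts at byte 3)
Byte[6]=E4: 3-byte lead, need 2 cont bytes. acc=0x4
Byte[7]=B3: continuation. acc=(acc<<6)|0x33=0x133
Byte[8]=8F: continuation. acc=(acc<<6)|0x0F=0x4CCF
Completed: cp=U+4CCF (starts at byte 6)
Byte[9]=58: 1-byte ASCII. cp=U+0058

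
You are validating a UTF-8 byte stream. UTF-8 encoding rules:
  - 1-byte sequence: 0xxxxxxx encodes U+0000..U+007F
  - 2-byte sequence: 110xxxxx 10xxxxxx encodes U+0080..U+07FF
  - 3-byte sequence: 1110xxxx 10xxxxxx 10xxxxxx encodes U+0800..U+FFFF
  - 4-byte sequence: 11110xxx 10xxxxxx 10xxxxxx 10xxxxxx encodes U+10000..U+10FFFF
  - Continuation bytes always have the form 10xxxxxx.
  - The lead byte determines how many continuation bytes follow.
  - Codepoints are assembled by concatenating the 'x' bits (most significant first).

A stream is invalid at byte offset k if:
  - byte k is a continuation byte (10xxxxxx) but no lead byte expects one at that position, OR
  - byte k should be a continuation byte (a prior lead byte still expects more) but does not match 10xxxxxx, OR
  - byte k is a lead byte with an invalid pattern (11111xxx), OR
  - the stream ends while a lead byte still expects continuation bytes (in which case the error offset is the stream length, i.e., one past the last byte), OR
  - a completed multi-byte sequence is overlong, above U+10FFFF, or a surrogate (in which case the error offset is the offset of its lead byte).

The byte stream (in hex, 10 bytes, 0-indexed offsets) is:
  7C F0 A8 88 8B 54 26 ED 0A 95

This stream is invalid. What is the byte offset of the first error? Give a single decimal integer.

Byte[0]=7C: 1-byte ASCII. cp=U+007C
Byte[1]=F0: 4-byte lead, need 3 cont bytes. acc=0x0
Byte[2]=A8: continuation. acc=(acc<<6)|0x28=0x28
Byte[3]=88: continuation. acc=(acc<<6)|0x08=0xA08
Byte[4]=8B: continuation. acc=(acc<<6)|0x0B=0x2820B
Completed: cp=U+2820B (starts at byte 1)
Byte[5]=54: 1-byte ASCII. cp=U+0054
Byte[6]=26: 1-byte ASCII. cp=U+0026
Byte[7]=ED: 3-byte lead, need 2 cont bytes. acc=0xD
Byte[8]=0A: expected 10xxxxxx continuation. INVALID

Answer: 8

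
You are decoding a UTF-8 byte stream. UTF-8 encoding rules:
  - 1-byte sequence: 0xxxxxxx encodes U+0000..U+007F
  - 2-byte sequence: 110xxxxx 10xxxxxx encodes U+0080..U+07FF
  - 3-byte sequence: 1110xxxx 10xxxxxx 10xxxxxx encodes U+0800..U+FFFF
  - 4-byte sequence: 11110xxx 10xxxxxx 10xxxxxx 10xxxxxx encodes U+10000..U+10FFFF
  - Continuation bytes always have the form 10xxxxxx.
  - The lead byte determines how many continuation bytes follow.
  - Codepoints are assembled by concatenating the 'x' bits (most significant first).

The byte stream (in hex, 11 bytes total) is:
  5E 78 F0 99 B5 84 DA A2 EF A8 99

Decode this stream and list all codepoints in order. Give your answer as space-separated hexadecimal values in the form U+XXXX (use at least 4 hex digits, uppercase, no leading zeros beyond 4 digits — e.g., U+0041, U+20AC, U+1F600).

Byte[0]=5E: 1-byte ASCII. cp=U+005E
Byte[1]=78: 1-byte ASCII. cp=U+0078
Byte[2]=F0: 4-byte lead, need 3 cont bytes. acc=0x0
Byte[3]=99: continuation. acc=(acc<<6)|0x19=0x19
Byte[4]=B5: continuation. acc=(acc<<6)|0x35=0x675
Byte[5]=84: continuation. acc=(acc<<6)|0x04=0x19D44
Completed: cp=U+19D44 (starts at byte 2)
Byte[6]=DA: 2-byte lead, need 1 cont bytes. acc=0x1A
Byte[7]=A2: continuation. acc=(acc<<6)|0x22=0x6A2
Completed: cp=U+06A2 (starts at byte 6)
Byte[8]=EF: 3-byte lead, need 2 cont bytes. acc=0xF
Byte[9]=A8: continuation. acc=(acc<<6)|0x28=0x3E8
Byte[10]=99: continuation. acc=(acc<<6)|0x19=0xFA19
Completed: cp=U+FA19 (starts at byte 8)

Answer: U+005E U+0078 U+19D44 U+06A2 U+FA19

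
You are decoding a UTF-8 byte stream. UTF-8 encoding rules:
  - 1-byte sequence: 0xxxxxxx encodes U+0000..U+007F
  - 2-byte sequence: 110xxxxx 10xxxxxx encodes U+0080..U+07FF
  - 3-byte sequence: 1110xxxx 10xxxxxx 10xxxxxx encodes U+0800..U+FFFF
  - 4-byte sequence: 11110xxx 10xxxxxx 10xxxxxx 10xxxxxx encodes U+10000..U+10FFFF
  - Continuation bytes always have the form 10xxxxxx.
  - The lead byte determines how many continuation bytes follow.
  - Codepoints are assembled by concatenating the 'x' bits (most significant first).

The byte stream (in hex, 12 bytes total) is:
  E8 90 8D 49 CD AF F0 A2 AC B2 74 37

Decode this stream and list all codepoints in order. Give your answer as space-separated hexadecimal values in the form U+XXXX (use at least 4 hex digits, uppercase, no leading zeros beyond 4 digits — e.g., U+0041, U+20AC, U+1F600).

Byte[0]=E8: 3-byte lead, need 2 cont bytes. acc=0x8
Byte[1]=90: continuation. acc=(acc<<6)|0x10=0x210
Byte[2]=8D: continuation. acc=(acc<<6)|0x0D=0x840D
Completed: cp=U+840D (starts at byte 0)
Byte[3]=49: 1-byte ASCII. cp=U+0049
Byte[4]=CD: 2-byte lead, need 1 cont bytes. acc=0xD
Byte[5]=AF: continuation. acc=(acc<<6)|0x2F=0x36F
Completed: cp=U+036F (starts at byte 4)
Byte[6]=F0: 4-byte lead, need 3 cont bytes. acc=0x0
Byte[7]=A2: continuation. acc=(acc<<6)|0x22=0x22
Byte[8]=AC: continuation. acc=(acc<<6)|0x2C=0x8AC
Byte[9]=B2: continuation. acc=(acc<<6)|0x32=0x22B32
Completed: cp=U+22B32 (starts at byte 6)
Byte[10]=74: 1-byte ASCII. cp=U+0074
Byte[11]=37: 1-byte ASCII. cp=U+0037

Answer: U+840D U+0049 U+036F U+22B32 U+0074 U+0037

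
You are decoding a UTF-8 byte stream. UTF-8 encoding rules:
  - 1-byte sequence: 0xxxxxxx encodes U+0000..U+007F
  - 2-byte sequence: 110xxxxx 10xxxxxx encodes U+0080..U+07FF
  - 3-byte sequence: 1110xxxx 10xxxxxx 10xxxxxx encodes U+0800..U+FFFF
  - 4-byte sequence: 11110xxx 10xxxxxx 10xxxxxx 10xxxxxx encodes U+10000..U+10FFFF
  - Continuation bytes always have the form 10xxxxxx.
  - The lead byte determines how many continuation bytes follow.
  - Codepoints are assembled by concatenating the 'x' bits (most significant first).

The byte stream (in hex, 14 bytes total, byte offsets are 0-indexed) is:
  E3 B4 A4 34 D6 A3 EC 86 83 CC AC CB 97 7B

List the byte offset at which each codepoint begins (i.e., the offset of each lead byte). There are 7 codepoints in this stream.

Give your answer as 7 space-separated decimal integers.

Byte[0]=E3: 3-byte lead, need 2 cont bytes. acc=0x3
Byte[1]=B4: continuation. acc=(acc<<6)|0x34=0xF4
Byte[2]=A4: continuation. acc=(acc<<6)|0x24=0x3D24
Completed: cp=U+3D24 (starts at byte 0)
Byte[3]=34: 1-byte ASCII. cp=U+0034
Byte[4]=D6: 2-byte lead, need 1 cont bytes. acc=0x16
Byte[5]=A3: continuation. acc=(acc<<6)|0x23=0x5A3
Completed: cp=U+05A3 (starts at byte 4)
Byte[6]=EC: 3-byte lead, need 2 cont bytes. acc=0xC
Byte[7]=86: continuation. acc=(acc<<6)|0x06=0x306
Byte[8]=83: continuation. acc=(acc<<6)|0x03=0xC183
Completed: cp=U+C183 (starts at byte 6)
Byte[9]=CC: 2-byte lead, need 1 cont bytes. acc=0xC
Byte[10]=AC: continuation. acc=(acc<<6)|0x2C=0x32C
Completed: cp=U+032C (starts at byte 9)
Byte[11]=CB: 2-byte lead, need 1 cont bytes. acc=0xB
Byte[12]=97: continuation. acc=(acc<<6)|0x17=0x2D7
Completed: cp=U+02D7 (starts at byte 11)
Byte[13]=7B: 1-byte ASCII. cp=U+007B

Answer: 0 3 4 6 9 11 13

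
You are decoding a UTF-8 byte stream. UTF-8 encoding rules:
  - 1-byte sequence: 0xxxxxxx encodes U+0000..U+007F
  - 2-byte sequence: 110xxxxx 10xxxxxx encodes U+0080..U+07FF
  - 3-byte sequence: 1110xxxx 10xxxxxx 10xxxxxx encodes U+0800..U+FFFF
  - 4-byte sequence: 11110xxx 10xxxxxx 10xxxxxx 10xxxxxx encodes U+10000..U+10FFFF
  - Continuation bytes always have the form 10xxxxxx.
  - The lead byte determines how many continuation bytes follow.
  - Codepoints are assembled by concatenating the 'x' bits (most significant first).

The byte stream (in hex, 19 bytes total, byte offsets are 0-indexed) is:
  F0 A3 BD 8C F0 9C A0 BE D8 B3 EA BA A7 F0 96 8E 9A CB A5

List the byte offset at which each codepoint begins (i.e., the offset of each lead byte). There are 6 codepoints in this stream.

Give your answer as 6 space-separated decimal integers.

Byte[0]=F0: 4-byte lead, need 3 cont bytes. acc=0x0
Byte[1]=A3: continuation. acc=(acc<<6)|0x23=0x23
Byte[2]=BD: continuation. acc=(acc<<6)|0x3D=0x8FD
Byte[3]=8C: continuation. acc=(acc<<6)|0x0C=0x23F4C
Completed: cp=U+23F4C (starts at byte 0)
Byte[4]=F0: 4-byte lead, need 3 cont bytes. acc=0x0
Byte[5]=9C: continuation. acc=(acc<<6)|0x1C=0x1C
Byte[6]=A0: continuation. acc=(acc<<6)|0x20=0x720
Byte[7]=BE: continuation. acc=(acc<<6)|0x3E=0x1C83E
Completed: cp=U+1C83E (starts at byte 4)
Byte[8]=D8: 2-byte lead, need 1 cont bytes. acc=0x18
Byte[9]=B3: continuation. acc=(acc<<6)|0x33=0x633
Completed: cp=U+0633 (starts at byte 8)
Byte[10]=EA: 3-byte lead, need 2 cont bytes. acc=0xA
Byte[11]=BA: continuation. acc=(acc<<6)|0x3A=0x2BA
Byte[12]=A7: continuation. acc=(acc<<6)|0x27=0xAEA7
Completed: cp=U+AEA7 (starts at byte 10)
Byte[13]=F0: 4-byte lead, need 3 cont bytes. acc=0x0
Byte[14]=96: continuation. acc=(acc<<6)|0x16=0x16
Byte[15]=8E: continuation. acc=(acc<<6)|0x0E=0x58E
Byte[16]=9A: continuation. acc=(acc<<6)|0x1A=0x1639A
Completed: cp=U+1639A (starts at byte 13)
Byte[17]=CB: 2-byte lead, need 1 cont bytes. acc=0xB
Byte[18]=A5: continuation. acc=(acc<<6)|0x25=0x2E5
Completed: cp=U+02E5 (starts at byte 17)

Answer: 0 4 8 10 13 17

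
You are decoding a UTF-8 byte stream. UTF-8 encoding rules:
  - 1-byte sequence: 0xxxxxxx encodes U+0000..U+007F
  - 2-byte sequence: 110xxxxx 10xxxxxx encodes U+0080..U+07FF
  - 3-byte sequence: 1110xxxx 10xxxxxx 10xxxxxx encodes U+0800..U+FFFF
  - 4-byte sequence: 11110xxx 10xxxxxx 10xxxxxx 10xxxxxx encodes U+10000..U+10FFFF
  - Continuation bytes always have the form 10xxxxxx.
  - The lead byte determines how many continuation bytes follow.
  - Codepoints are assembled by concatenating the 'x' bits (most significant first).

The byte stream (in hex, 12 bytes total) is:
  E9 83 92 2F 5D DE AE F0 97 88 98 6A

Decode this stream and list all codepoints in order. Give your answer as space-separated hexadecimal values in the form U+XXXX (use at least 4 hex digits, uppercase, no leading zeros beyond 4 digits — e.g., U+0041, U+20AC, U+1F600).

Byte[0]=E9: 3-byte lead, need 2 cont bytes. acc=0x9
Byte[1]=83: continuation. acc=(acc<<6)|0x03=0x243
Byte[2]=92: continuation. acc=(acc<<6)|0x12=0x90D2
Completed: cp=U+90D2 (starts at byte 0)
Byte[3]=2F: 1-byte ASCII. cp=U+002F
Byte[4]=5D: 1-byte ASCII. cp=U+005D
Byte[5]=DE: 2-byte lead, need 1 cont bytes. acc=0x1E
Byte[6]=AE: continuation. acc=(acc<<6)|0x2E=0x7AE
Completed: cp=U+07AE (starts at byte 5)
Byte[7]=F0: 4-byte lead, need 3 cont bytes. acc=0x0
Byte[8]=97: continuation. acc=(acc<<6)|0x17=0x17
Byte[9]=88: continuation. acc=(acc<<6)|0x08=0x5C8
Byte[10]=98: continuation. acc=(acc<<6)|0x18=0x17218
Completed: cp=U+17218 (starts at byte 7)
Byte[11]=6A: 1-byte ASCII. cp=U+006A

Answer: U+90D2 U+002F U+005D U+07AE U+17218 U+006A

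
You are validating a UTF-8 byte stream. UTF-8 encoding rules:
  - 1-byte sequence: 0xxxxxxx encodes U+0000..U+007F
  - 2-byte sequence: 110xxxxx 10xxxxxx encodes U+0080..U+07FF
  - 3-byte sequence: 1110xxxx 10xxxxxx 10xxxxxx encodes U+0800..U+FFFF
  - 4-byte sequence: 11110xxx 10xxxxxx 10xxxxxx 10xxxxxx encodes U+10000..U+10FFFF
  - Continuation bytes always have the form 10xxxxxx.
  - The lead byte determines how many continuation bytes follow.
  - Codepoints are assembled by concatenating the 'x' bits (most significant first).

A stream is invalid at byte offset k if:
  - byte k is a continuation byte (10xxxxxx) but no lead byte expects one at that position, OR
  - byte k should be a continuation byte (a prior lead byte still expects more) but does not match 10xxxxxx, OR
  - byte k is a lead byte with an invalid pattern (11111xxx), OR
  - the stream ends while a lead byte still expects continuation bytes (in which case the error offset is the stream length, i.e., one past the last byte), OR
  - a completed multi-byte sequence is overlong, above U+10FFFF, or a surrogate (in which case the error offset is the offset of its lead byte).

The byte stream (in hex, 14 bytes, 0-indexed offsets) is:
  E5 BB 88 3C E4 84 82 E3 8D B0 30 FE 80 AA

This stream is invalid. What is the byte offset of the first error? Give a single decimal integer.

Answer: 11

Derivation:
Byte[0]=E5: 3-byte lead, need 2 cont bytes. acc=0x5
Byte[1]=BB: continuation. acc=(acc<<6)|0x3B=0x17B
Byte[2]=88: continuation. acc=(acc<<6)|0x08=0x5EC8
Completed: cp=U+5EC8 (starts at byte 0)
Byte[3]=3C: 1-byte ASCII. cp=U+003C
Byte[4]=E4: 3-byte lead, need 2 cont bytes. acc=0x4
Byte[5]=84: continuation. acc=(acc<<6)|0x04=0x104
Byte[6]=82: continuation. acc=(acc<<6)|0x02=0x4102
Completed: cp=U+4102 (starts at byte 4)
Byte[7]=E3: 3-byte lead, need 2 cont bytes. acc=0x3
Byte[8]=8D: continuation. acc=(acc<<6)|0x0D=0xCD
Byte[9]=B0: continuation. acc=(acc<<6)|0x30=0x3370
Completed: cp=U+3370 (starts at byte 7)
Byte[10]=30: 1-byte ASCII. cp=U+0030
Byte[11]=FE: INVALID lead byte (not 0xxx/110x/1110/11110)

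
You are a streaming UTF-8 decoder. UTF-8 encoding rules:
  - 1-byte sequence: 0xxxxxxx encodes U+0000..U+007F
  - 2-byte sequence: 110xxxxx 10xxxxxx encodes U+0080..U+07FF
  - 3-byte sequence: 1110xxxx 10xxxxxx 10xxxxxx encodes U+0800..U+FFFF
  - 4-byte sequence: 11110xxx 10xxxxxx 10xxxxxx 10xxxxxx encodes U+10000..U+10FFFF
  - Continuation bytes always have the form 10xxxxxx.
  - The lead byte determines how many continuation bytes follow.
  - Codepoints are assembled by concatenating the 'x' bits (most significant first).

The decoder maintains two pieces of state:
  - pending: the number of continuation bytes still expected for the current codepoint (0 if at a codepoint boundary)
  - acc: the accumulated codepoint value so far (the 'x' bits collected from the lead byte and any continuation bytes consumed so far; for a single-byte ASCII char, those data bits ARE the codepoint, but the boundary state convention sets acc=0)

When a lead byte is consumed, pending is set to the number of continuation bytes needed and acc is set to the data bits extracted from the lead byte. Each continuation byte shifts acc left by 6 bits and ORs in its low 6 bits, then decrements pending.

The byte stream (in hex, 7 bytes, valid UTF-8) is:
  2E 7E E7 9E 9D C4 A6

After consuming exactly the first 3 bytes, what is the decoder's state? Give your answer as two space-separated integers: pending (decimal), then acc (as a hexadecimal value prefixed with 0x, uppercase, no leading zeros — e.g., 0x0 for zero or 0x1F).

Answer: 2 0x7

Derivation:
Byte[0]=2E: 1-byte. pending=0, acc=0x0
Byte[1]=7E: 1-byte. pending=0, acc=0x0
Byte[2]=E7: 3-byte lead. pending=2, acc=0x7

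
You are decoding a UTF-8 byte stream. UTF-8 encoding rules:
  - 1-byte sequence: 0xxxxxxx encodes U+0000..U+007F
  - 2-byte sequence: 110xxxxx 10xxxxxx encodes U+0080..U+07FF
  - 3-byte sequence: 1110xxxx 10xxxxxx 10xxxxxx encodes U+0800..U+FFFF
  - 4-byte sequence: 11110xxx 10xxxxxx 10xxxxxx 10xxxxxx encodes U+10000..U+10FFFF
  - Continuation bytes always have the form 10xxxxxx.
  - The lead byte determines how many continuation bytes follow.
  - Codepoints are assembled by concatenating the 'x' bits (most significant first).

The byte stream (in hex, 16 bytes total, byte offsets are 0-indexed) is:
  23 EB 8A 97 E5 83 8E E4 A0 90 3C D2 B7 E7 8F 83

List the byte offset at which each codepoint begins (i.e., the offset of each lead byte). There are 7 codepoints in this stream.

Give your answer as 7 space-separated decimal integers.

Answer: 0 1 4 7 10 11 13

Derivation:
Byte[0]=23: 1-byte ASCII. cp=U+0023
Byte[1]=EB: 3-byte lead, need 2 cont bytes. acc=0xB
Byte[2]=8A: continuation. acc=(acc<<6)|0x0A=0x2CA
Byte[3]=97: continuation. acc=(acc<<6)|0x17=0xB297
Completed: cp=U+B297 (starts at byte 1)
Byte[4]=E5: 3-byte lead, need 2 cont bytes. acc=0x5
Byte[5]=83: continuation. acc=(acc<<6)|0x03=0x143
Byte[6]=8E: continuation. acc=(acc<<6)|0x0E=0x50CE
Completed: cp=U+50CE (starts at byte 4)
Byte[7]=E4: 3-byte lead, need 2 cont bytes. acc=0x4
Byte[8]=A0: continuation. acc=(acc<<6)|0x20=0x120
Byte[9]=90: continuation. acc=(acc<<6)|0x10=0x4810
Completed: cp=U+4810 (starts at byte 7)
Byte[10]=3C: 1-byte ASCII. cp=U+003C
Byte[11]=D2: 2-byte lead, need 1 cont bytes. acc=0x12
Byte[12]=B7: continuation. acc=(acc<<6)|0x37=0x4B7
Completed: cp=U+04B7 (starts at byte 11)
Byte[13]=E7: 3-byte lead, need 2 cont bytes. acc=0x7
Byte[14]=8F: continuation. acc=(acc<<6)|0x0F=0x1CF
Byte[15]=83: continuation. acc=(acc<<6)|0x03=0x73C3
Completed: cp=U+73C3 (starts at byte 13)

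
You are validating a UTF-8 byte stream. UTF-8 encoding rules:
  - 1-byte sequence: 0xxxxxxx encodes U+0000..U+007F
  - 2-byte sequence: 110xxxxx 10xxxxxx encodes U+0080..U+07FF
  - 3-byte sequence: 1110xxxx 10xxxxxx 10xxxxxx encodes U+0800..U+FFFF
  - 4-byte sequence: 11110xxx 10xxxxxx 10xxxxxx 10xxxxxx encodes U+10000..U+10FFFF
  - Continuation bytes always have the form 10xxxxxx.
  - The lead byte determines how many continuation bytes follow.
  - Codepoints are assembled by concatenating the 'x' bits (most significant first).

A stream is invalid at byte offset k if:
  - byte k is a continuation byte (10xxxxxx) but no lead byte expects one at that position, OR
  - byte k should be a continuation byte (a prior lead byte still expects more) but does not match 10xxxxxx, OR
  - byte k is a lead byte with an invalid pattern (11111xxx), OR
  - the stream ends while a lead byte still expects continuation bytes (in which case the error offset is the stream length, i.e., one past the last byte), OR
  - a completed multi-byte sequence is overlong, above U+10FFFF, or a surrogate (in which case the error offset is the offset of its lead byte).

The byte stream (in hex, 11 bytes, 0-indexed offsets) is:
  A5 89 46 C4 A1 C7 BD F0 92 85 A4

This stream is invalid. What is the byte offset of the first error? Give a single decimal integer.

Answer: 0

Derivation:
Byte[0]=A5: INVALID lead byte (not 0xxx/110x/1110/11110)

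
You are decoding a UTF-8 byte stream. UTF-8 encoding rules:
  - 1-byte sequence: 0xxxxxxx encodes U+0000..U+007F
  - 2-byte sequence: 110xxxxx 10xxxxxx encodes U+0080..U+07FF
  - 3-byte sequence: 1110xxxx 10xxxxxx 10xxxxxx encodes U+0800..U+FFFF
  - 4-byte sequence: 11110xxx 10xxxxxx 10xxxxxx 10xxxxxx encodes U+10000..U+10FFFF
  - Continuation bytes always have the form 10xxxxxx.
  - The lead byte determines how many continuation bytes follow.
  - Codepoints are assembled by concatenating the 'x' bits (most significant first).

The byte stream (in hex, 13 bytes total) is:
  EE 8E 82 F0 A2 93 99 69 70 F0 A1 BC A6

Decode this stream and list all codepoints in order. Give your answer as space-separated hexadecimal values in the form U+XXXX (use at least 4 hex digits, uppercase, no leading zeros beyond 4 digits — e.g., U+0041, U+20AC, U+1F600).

Byte[0]=EE: 3-byte lead, need 2 cont bytes. acc=0xE
Byte[1]=8E: continuation. acc=(acc<<6)|0x0E=0x38E
Byte[2]=82: continuation. acc=(acc<<6)|0x02=0xE382
Completed: cp=U+E382 (starts at byte 0)
Byte[3]=F0: 4-byte lead, need 3 cont bytes. acc=0x0
Byte[4]=A2: continuation. acc=(acc<<6)|0x22=0x22
Byte[5]=93: continuation. acc=(acc<<6)|0x13=0x893
Byte[6]=99: continuation. acc=(acc<<6)|0x19=0x224D9
Completed: cp=U+224D9 (starts at byte 3)
Byte[7]=69: 1-byte ASCII. cp=U+0069
Byte[8]=70: 1-byte ASCII. cp=U+0070
Byte[9]=F0: 4-byte lead, need 3 cont bytes. acc=0x0
Byte[10]=A1: continuation. acc=(acc<<6)|0x21=0x21
Byte[11]=BC: continuation. acc=(acc<<6)|0x3C=0x87C
Byte[12]=A6: continuation. acc=(acc<<6)|0x26=0x21F26
Completed: cp=U+21F26 (starts at byte 9)

Answer: U+E382 U+224D9 U+0069 U+0070 U+21F26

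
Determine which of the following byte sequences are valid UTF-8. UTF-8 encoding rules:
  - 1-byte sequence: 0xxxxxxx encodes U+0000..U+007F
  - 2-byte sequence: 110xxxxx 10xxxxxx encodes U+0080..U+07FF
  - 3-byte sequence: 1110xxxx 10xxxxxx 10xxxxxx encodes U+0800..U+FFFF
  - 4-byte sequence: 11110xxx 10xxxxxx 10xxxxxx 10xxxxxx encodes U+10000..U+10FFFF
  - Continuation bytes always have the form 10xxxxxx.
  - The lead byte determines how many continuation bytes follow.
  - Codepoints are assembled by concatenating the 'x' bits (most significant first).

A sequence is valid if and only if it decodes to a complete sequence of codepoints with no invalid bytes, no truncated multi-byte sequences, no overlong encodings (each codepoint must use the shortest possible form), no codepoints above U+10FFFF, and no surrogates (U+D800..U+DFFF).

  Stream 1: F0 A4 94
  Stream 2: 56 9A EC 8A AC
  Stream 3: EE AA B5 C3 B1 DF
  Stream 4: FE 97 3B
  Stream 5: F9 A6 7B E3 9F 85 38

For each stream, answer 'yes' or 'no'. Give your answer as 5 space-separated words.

Stream 1: error at byte offset 3. INVALID
Stream 2: error at byte offset 1. INVALID
Stream 3: error at byte offset 6. INVALID
Stream 4: error at byte offset 0. INVALID
Stream 5: error at byte offset 0. INVALID

Answer: no no no no no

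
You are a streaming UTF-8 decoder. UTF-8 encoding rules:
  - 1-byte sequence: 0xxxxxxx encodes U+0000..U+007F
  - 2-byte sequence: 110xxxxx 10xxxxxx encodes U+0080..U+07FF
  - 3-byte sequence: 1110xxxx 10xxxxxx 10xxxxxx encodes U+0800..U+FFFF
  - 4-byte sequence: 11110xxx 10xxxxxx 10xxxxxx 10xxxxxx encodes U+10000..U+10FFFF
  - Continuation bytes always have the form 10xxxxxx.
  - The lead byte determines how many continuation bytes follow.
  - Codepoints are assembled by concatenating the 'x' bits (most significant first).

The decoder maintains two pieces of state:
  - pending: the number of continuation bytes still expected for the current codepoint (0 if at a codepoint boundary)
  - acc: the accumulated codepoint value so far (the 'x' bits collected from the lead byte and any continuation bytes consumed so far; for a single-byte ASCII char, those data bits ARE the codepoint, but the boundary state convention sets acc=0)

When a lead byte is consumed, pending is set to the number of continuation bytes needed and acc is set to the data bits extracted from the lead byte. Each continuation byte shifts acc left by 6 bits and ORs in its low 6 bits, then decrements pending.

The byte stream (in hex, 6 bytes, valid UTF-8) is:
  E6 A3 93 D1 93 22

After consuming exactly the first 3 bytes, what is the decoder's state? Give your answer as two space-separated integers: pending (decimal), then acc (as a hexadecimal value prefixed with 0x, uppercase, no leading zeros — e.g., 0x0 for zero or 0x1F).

Byte[0]=E6: 3-byte lead. pending=2, acc=0x6
Byte[1]=A3: continuation. acc=(acc<<6)|0x23=0x1A3, pending=1
Byte[2]=93: continuation. acc=(acc<<6)|0x13=0x68D3, pending=0

Answer: 0 0x68D3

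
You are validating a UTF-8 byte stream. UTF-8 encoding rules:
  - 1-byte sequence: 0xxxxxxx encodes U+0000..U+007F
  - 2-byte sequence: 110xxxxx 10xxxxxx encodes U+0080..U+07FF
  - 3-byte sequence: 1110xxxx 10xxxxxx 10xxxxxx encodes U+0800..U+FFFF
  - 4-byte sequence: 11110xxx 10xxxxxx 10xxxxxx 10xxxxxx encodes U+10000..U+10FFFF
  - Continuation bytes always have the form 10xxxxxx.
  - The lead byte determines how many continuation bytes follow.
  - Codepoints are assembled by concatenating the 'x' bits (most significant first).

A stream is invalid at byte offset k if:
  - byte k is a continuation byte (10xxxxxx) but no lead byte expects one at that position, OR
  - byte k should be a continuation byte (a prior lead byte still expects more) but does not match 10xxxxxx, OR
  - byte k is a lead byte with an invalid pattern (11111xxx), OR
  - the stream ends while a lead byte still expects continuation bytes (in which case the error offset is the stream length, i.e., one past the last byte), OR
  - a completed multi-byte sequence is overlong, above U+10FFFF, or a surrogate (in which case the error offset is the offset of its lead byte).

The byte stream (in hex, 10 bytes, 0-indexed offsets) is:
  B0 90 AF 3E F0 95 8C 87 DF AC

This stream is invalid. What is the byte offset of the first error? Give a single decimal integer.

Answer: 0

Derivation:
Byte[0]=B0: INVALID lead byte (not 0xxx/110x/1110/11110)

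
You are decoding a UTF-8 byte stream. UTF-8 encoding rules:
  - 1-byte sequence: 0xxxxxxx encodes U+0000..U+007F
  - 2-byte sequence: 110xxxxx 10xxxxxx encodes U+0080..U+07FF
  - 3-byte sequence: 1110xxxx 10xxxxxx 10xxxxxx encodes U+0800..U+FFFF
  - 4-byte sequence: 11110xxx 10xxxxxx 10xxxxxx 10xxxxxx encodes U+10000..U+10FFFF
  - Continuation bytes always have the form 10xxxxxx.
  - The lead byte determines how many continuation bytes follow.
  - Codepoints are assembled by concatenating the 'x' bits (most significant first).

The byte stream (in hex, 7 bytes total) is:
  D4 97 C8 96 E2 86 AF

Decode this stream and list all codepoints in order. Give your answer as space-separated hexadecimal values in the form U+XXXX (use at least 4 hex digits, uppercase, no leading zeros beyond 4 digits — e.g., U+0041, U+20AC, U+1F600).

Answer: U+0517 U+0216 U+21AF

Derivation:
Byte[0]=D4: 2-byte lead, need 1 cont bytes. acc=0x14
Byte[1]=97: continuation. acc=(acc<<6)|0x17=0x517
Completed: cp=U+0517 (starts at byte 0)
Byte[2]=C8: 2-byte lead, need 1 cont bytes. acc=0x8
Byte[3]=96: continuation. acc=(acc<<6)|0x16=0x216
Completed: cp=U+0216 (starts at byte 2)
Byte[4]=E2: 3-byte lead, need 2 cont bytes. acc=0x2
Byte[5]=86: continuation. acc=(acc<<6)|0x06=0x86
Byte[6]=AF: continuation. acc=(acc<<6)|0x2F=0x21AF
Completed: cp=U+21AF (starts at byte 4)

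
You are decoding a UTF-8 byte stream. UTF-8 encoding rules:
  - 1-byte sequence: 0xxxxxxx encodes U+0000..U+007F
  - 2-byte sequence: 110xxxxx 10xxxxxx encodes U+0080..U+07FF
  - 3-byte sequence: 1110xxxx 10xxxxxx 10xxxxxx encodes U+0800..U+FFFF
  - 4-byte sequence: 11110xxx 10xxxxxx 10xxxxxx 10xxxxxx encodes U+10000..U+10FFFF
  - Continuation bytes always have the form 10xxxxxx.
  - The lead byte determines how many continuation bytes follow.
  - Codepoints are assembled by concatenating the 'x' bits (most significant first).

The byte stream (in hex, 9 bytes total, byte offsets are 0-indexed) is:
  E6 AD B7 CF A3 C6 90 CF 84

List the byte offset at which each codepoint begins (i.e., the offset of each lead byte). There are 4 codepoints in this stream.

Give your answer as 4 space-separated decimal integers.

Answer: 0 3 5 7

Derivation:
Byte[0]=E6: 3-byte lead, need 2 cont bytes. acc=0x6
Byte[1]=AD: continuation. acc=(acc<<6)|0x2D=0x1AD
Byte[2]=B7: continuation. acc=(acc<<6)|0x37=0x6B77
Completed: cp=U+6B77 (starts at byte 0)
Byte[3]=CF: 2-byte lead, need 1 cont bytes. acc=0xF
Byte[4]=A3: continuation. acc=(acc<<6)|0x23=0x3E3
Completed: cp=U+03E3 (starts at byte 3)
Byte[5]=C6: 2-byte lead, need 1 cont bytes. acc=0x6
Byte[6]=90: continuation. acc=(acc<<6)|0x10=0x190
Completed: cp=U+0190 (starts at byte 5)
Byte[7]=CF: 2-byte lead, need 1 cont bytes. acc=0xF
Byte[8]=84: continuation. acc=(acc<<6)|0x04=0x3C4
Completed: cp=U+03C4 (starts at byte 7)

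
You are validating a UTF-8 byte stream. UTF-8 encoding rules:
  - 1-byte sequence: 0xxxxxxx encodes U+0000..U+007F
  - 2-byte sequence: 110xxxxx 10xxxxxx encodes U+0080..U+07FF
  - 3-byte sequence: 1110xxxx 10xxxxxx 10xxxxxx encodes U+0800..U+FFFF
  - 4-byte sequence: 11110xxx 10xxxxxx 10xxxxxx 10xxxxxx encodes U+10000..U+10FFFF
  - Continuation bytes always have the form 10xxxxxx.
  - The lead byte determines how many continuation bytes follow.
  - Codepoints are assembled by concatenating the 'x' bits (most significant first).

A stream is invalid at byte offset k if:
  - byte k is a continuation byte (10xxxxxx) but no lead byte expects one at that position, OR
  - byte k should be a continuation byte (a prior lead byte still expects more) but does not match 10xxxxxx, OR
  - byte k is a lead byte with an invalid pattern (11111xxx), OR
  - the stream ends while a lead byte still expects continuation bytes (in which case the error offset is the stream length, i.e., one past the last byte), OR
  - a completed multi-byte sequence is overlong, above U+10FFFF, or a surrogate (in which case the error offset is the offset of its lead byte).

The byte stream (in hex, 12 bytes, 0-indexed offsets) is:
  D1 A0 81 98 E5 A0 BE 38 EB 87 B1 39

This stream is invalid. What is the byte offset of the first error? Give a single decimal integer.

Byte[0]=D1: 2-byte lead, need 1 cont bytes. acc=0x11
Byte[1]=A0: continuation. acc=(acc<<6)|0x20=0x460
Completed: cp=U+0460 (starts at byte 0)
Byte[2]=81: INVALID lead byte (not 0xxx/110x/1110/11110)

Answer: 2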